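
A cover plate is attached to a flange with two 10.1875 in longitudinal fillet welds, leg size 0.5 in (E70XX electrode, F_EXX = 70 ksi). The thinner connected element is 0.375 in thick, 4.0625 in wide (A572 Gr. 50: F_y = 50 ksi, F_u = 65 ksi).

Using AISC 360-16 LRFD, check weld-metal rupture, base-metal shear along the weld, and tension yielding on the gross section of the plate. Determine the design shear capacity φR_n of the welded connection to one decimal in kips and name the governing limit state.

Weld metal: throat = 0.707×0.5 = 0.3535 in, L = 2×10.1875 = 20.375 in. φR_n = 0.75 × 0.6 × 70 × 0.3535 × 20.375 = 226.9 kips.
Base metal shear (0.375 in plate): yield φR_n = 1.0×0.6×50×0.375×20.375 = 229.2 kips; rupture φR_n = 0.75×0.6×65×0.375×20.375 = 223.5 kips; take 223.5 kips (rupture).
Tension yield (gross): A_g = 4.0625×0.375 = 1.5234 in². φR_n = 0.90 × 50 × 1.5234 = 68.6 kips.
Governing: min(226.9, 223.5, 68.6) = 68.6 kips → gross-section yield.

68.6 kips (gross-section yield governs)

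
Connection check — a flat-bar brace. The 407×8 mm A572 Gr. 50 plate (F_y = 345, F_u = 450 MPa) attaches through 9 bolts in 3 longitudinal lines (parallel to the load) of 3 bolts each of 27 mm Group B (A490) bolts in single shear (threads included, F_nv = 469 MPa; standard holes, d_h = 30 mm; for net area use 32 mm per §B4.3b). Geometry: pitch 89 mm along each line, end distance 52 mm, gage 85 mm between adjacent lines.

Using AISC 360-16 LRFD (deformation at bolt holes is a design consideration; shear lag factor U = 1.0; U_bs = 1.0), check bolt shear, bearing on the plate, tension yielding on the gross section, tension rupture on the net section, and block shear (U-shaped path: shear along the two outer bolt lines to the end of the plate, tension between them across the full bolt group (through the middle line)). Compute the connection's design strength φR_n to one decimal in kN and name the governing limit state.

772.2 kN (block shear governs)

Bolt shear: A_b = π(27)²/4 = 572.56 mm². φR_n = 0.75 × 469 × 572.56 × 9 × 1 = 1812.6 kN.
Bearing (8 mm plate, F_u = 450 MPa): end bolts L_c = 52 − 30/2 = 37, R_n = min(1.2×37×8×450, 2.4×27×8×450) = 159.84 kN/bolt; interior L_c = 89 − 30 = 59, R_n = 233.28 kN/bolt. φR_n = 0.75 × (3×159.84 + 6×233.28) = 1409.4 kN.
Tension yield (gross): A_g = 407×8 = 3256 mm². φR_n = 0.90 × 345 × 3256 = 1011.0 kN.
Tension rupture (net): A_n = (407 − 3×32)×8 = 2488 mm² (U = 1.0, A_e = A_n). φR_n = 0.75 × 450 × 2488 = 839.7 kN.
Block shear: shear path 2×[52+2×89] = 2×230 mm, A_gv = 3680, A_nv = 2×(230 − 2.5×32)×8 = 2400 mm²; tension across gage: (170 − 2×32)×8 = 848 mm². R_n = min(0.6×450×2400, 0.6×345×3680) + 1.0×450×848 = min(648, 761.76) + 381.6 = 1029.6 kN. φR_n = 0.75 × 1029.6 = 772.2 kN.
Governing: min(1812.6, 1409.4, 1011.0, 839.7, 772.2) = 772.2 kN → block shear.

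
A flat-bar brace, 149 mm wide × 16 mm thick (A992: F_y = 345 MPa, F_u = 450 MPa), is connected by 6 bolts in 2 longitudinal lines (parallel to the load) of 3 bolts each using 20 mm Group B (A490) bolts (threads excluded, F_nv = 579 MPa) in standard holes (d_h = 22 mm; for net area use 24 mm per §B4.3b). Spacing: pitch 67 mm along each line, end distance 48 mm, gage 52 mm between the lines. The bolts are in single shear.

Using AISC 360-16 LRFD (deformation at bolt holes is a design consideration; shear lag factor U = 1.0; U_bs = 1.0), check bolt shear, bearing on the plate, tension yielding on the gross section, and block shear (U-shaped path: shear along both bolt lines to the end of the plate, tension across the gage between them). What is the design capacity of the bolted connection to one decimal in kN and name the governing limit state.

Bolt shear: A_b = π(20)²/4 = 314.16 mm². φR_n = 0.75 × 579 × 314.16 × 6 × 1 = 818.5 kN.
Bearing (16 mm plate, F_u = 450 MPa): end bolts L_c = 48 − 22/2 = 37, R_n = min(1.2×37×16×450, 2.4×20×16×450) = 319.68 kN/bolt; interior L_c = 67 − 22 = 45, R_n = 345.6 kN/bolt. φR_n = 0.75 × (2×319.68 + 4×345.6) = 1516.3 kN.
Tension yield (gross): A_g = 149×16 = 2384 mm². φR_n = 0.90 × 345 × 2384 = 740.2 kN.
Block shear: shear path 2×[48+2×67] = 2×182 mm, A_gv = 5824, A_nv = 2×(182 − 2.5×24)×16 = 3904 mm²; tension across gage: (52 − 1×24)×16 = 448 mm². R_n = min(0.6×450×3904, 0.6×345×5824) + 1.0×450×448 = min(1054.1, 1205.6) + 201.6 = 1255.7 kN. φR_n = 0.75 × 1255.7 = 941.8 kN.
Governing: min(818.5, 1516.3, 740.2, 941.8) = 740.2 kN → gross-section yield.

740.2 kN (gross-section yield governs)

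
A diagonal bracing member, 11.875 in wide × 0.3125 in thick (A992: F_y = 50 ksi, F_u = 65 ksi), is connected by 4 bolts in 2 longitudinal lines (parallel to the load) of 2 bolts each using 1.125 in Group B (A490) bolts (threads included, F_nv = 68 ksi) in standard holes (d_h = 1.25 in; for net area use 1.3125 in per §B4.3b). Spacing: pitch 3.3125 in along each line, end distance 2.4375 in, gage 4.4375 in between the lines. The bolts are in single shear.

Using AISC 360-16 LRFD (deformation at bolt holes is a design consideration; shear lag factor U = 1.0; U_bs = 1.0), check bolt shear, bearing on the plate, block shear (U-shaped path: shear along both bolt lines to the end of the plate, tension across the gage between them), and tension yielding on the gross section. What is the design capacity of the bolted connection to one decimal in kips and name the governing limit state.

Bolt shear: A_b = π(1.125)²/4 = 0.99402 in². φR_n = 0.75 × 68 × 0.99402 × 4 × 1 = 202.8 kips.
Bearing (0.3125 in plate, F_u = 65 ksi): end bolts L_c = 2.4375 − 1.25/2 = 1.8125, R_n = min(1.2×1.8125×0.3125×65, 2.4×1.125×0.3125×65) = 44.18 kips/bolt; interior L_c = 3.3125 − 1.25 = 2.0625, R_n = 50.273 kips/bolt. φR_n = 0.75 × (2×44.18 + 2×50.273) = 141.7 kips.
Block shear: shear path 2×[2.4375+1×3.3125] = 2×5.75 in, A_gv = 3.5938, A_nv = 2×(5.75 − 1.5×1.3125)×0.3125 = 2.3633 in²; tension across gage: (4.4375 − 1×1.3125)×0.3125 = 0.97656 in². R_n = min(0.6×65×2.3633, 0.6×50×3.5938) + 1.0×65×0.97656 = min(92.169, 107.81) + 63.476 = 155.65 kips. φR_n = 0.75 × 155.65 = 116.7 kips.
Tension yield (gross): A_g = 11.875×0.3125 = 3.7109 in². φR_n = 0.90 × 50 × 3.7109 = 167.0 kips.
Governing: min(202.8, 141.7, 116.7, 167.0) = 116.7 kips → block shear.

116.7 kips (block shear governs)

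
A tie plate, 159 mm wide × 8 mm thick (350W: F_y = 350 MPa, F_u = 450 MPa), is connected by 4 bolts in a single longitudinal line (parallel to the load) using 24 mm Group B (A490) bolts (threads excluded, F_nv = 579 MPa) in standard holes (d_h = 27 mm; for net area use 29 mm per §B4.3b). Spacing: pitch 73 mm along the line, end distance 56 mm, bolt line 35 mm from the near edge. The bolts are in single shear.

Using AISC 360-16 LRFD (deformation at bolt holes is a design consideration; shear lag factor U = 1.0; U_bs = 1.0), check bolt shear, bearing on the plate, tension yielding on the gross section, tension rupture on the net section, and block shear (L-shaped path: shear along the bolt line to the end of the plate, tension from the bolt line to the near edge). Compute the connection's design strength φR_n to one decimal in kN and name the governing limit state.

336.4 kN (block shear governs)

Bolt shear: A_b = π(24)²/4 = 452.39 mm². φR_n = 0.75 × 579 × 452.39 × 4 × 1 = 785.8 kN.
Bearing (8 mm plate, F_u = 450 MPa): end bolts L_c = 56 − 27/2 = 42.5, R_n = min(1.2×42.5×8×450, 2.4×24×8×450) = 183.6 kN/bolt; interior L_c = 73 − 27 = 46, R_n = 198.72 kN/bolt. φR_n = 0.75 × (1×183.6 + 3×198.72) = 584.8 kN.
Tension yield (gross): A_g = 159×8 = 1272 mm². φR_n = 0.90 × 350 × 1272 = 400.7 kN.
Tension rupture (net): A_n = (159 − 1×29)×8 = 1040 mm² (U = 1.0, A_e = A_n). φR_n = 0.75 × 450 × 1040 = 351.0 kN.
Block shear: shear path 1×[56+3×73] = 1×275 mm, A_gv = 2200, A_nv = 1×(275 − 3.5×29)×8 = 1388 mm²; tension to near edge: (35 − 0.5×29)×8 = 164 mm². R_n = min(0.6×450×1388, 0.6×350×2200) + 1.0×450×164 = min(374.76, 462) + 73.8 = 448.56 kN. φR_n = 0.75 × 448.56 = 336.4 kN.
Governing: min(785.8, 584.8, 400.7, 351.0, 336.4) = 336.4 kN → block shear.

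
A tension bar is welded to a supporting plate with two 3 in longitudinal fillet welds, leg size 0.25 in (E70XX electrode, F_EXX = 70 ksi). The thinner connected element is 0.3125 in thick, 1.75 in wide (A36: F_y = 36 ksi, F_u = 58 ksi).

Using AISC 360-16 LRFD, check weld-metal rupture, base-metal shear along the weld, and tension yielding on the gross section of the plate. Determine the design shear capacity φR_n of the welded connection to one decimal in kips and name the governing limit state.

17.7 kips (gross-section yield governs)

Weld metal: throat = 0.707×0.25 = 0.17675 in, L = 2×3 = 6 in. φR_n = 0.75 × 0.6 × 70 × 0.17675 × 6 = 33.4 kips.
Base metal shear (0.3125 in plate): yield φR_n = 1.0×0.6×36×0.3125×6 = 40.5 kips; rupture φR_n = 0.75×0.6×58×0.3125×6 = 48.9 kips; take 40.5 kips (yield).
Tension yield (gross): A_g = 1.75×0.3125 = 0.54688 in². φR_n = 0.90 × 36 × 0.54688 = 17.7 kips.
Governing: min(33.4, 40.5, 17.7) = 17.7 kips → gross-section yield.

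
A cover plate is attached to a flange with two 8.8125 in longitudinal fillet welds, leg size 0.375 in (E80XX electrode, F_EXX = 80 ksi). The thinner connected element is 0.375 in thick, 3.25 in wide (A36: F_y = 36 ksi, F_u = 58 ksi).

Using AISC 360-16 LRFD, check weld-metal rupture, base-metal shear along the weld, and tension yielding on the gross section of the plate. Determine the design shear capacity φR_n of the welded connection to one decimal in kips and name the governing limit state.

39.5 kips (gross-section yield governs)

Weld metal: throat = 0.707×0.375 = 0.26513 in, L = 2×8.8125 = 17.625 in. φR_n = 0.75 × 0.6 × 80 × 0.26513 × 17.625 = 168.2 kips.
Base metal shear (0.375 in plate): yield φR_n = 1.0×0.6×36×0.375×17.625 = 142.8 kips; rupture φR_n = 0.75×0.6×58×0.375×17.625 = 172.5 kips; take 142.8 kips (yield).
Tension yield (gross): A_g = 3.25×0.375 = 1.2188 in². φR_n = 0.90 × 36 × 1.2188 = 39.5 kips.
Governing: min(168.2, 142.8, 39.5) = 39.5 kips → gross-section yield.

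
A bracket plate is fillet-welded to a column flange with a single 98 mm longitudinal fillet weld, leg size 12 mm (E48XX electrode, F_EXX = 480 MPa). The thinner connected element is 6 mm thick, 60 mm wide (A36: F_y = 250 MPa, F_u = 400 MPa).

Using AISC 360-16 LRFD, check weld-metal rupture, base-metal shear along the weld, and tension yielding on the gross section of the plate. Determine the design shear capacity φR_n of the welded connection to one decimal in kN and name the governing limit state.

Weld metal: throat = 0.707×12 = 8.484 mm, L = 98 mm. φR_n = 0.75 × 0.6 × 480 × 8.484 × 98 = 179.6 kN.
Base metal shear (6 mm plate): yield φR_n = 1.0×0.6×250×6×98 = 88.2 kN; rupture φR_n = 0.75×0.6×400×6×98 = 105.8 kN; take 88.2 kN (yield).
Tension yield (gross): A_g = 60×6 = 360 mm². φR_n = 0.90 × 250 × 360 = 81.0 kN.
Governing: min(179.6, 88.2, 81.0) = 81.0 kN → gross-section yield.

81.0 kN (gross-section yield governs)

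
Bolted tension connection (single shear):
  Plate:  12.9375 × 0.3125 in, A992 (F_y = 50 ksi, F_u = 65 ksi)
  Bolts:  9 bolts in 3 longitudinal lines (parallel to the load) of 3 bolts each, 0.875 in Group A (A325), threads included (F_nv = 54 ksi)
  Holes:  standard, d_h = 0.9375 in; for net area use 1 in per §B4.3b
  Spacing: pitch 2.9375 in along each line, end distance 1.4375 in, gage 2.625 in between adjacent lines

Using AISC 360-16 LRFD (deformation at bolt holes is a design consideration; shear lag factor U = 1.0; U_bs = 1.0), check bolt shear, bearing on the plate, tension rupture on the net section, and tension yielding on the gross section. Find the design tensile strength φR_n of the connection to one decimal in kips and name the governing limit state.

Bolt shear: A_b = π(0.875)²/4 = 0.60132 in². φR_n = 0.75 × 54 × 0.60132 × 9 × 1 = 219.2 kips.
Bearing (0.3125 in plate, F_u = 65 ksi): end bolts L_c = 1.4375 − 0.9375/2 = 0.96875, R_n = min(1.2×0.96875×0.3125×65, 2.4×0.875×0.3125×65) = 23.613 kips/bolt; interior L_c = 2.9375 − 0.9375 = 2, R_n = 42.656 kips/bolt. φR_n = 0.75 × (3×23.613 + 6×42.656) = 245.1 kips.
Tension rupture (net): A_n = (12.9375 − 3×1)×0.3125 = 3.1055 in² (U = 1.0, A_e = A_n). φR_n = 0.75 × 65 × 3.1055 = 151.4 kips.
Tension yield (gross): A_g = 12.9375×0.3125 = 4.043 in². φR_n = 0.90 × 50 × 4.043 = 181.9 kips.
Governing: min(219.2, 245.1, 151.4, 181.9) = 151.4 kips → net-section rupture.

151.4 kips (net-section rupture governs)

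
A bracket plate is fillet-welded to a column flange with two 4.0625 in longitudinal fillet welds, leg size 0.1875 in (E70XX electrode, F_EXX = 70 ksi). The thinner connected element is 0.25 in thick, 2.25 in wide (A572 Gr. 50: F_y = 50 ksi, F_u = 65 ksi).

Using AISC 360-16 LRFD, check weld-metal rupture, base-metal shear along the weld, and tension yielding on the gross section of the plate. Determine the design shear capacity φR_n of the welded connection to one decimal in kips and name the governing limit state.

Weld metal: throat = 0.707×0.1875 = 0.13256 in, L = 2×4.0625 = 8.125 in. φR_n = 0.75 × 0.6 × 70 × 0.13256 × 8.125 = 33.9 kips.
Base metal shear (0.25 in plate): yield φR_n = 1.0×0.6×50×0.25×8.125 = 60.9 kips; rupture φR_n = 0.75×0.6×65×0.25×8.125 = 59.4 kips; take 59.4 kips (rupture).
Tension yield (gross): A_g = 2.25×0.25 = 0.5625 in². φR_n = 0.90 × 50 × 0.5625 = 25.3 kips.
Governing: min(33.9, 59.4, 25.3) = 25.3 kips → gross-section yield.

25.3 kips (gross-section yield governs)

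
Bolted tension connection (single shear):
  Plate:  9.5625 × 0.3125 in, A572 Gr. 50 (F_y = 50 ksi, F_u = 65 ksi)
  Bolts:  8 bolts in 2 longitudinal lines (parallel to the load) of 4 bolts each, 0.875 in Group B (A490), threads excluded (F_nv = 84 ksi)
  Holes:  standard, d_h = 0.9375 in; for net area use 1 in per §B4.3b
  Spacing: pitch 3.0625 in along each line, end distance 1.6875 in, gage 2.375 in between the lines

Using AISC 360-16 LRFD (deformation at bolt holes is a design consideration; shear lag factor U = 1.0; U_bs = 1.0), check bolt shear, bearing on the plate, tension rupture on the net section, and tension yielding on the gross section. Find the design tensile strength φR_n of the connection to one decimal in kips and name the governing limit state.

115.2 kips (net-section rupture governs)

Bolt shear: A_b = π(0.875)²/4 = 0.60132 in². φR_n = 0.75 × 84 × 0.60132 × 8 × 1 = 303.1 kips.
Bearing (0.3125 in plate, F_u = 65 ksi): end bolts L_c = 1.6875 − 0.9375/2 = 1.21875, R_n = min(1.2×1.21875×0.3125×65, 2.4×0.875×0.3125×65) = 29.707 kips/bolt; interior L_c = 3.0625 − 0.9375 = 2.125, R_n = 42.656 kips/bolt. φR_n = 0.75 × (2×29.707 + 6×42.656) = 236.5 kips.
Tension rupture (net): A_n = (9.5625 − 2×1)×0.3125 = 2.3633 in² (U = 1.0, A_e = A_n). φR_n = 0.75 × 65 × 2.3633 = 115.2 kips.
Tension yield (gross): A_g = 9.5625×0.3125 = 2.9883 in². φR_n = 0.90 × 50 × 2.9883 = 134.5 kips.
Governing: min(303.1, 236.5, 115.2, 134.5) = 115.2 kips → net-section rupture.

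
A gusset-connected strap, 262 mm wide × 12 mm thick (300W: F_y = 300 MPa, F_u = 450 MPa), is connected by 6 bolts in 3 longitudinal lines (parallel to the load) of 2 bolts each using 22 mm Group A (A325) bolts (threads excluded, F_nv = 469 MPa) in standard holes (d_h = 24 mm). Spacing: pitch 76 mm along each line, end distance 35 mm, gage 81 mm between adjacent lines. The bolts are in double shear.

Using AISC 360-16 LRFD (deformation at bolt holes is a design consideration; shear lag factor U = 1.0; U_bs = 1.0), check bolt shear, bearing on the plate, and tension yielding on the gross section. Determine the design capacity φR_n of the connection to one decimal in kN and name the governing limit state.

Bolt shear: A_b = π(22)²/4 = 380.13 mm². φR_n = 0.75 × 469 × 380.13 × 6 × 2 = 1604.5 kN.
Bearing (12 mm plate, F_u = 450 MPa): end bolts L_c = 35 − 24/2 = 23, R_n = min(1.2×23×12×450, 2.4×22×12×450) = 149.04 kN/bolt; interior L_c = 76 − 24 = 52, R_n = 285.12 kN/bolt. φR_n = 0.75 × (3×149.04 + 3×285.12) = 976.9 kN.
Tension yield (gross): A_g = 262×12 = 3144 mm². φR_n = 0.90 × 300 × 3144 = 848.9 kN.
Governing: min(1604.5, 976.9, 848.9) = 848.9 kN → gross-section yield.

848.9 kN (gross-section yield governs)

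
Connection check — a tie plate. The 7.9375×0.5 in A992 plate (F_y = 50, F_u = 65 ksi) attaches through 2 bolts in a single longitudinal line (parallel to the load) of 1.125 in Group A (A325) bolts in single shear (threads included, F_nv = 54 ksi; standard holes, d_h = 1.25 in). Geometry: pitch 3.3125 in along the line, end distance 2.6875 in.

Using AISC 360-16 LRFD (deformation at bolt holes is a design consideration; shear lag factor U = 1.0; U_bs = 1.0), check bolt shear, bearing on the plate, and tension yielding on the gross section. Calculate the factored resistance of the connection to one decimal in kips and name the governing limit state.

Bolt shear: A_b = π(1.125)²/4 = 0.99402 in². φR_n = 0.75 × 54 × 0.99402 × 2 × 1 = 80.5 kips.
Bearing (0.5 in plate, F_u = 65 ksi): end bolts L_c = 2.6875 − 1.25/2 = 2.0625, R_n = min(1.2×2.0625×0.5×65, 2.4×1.125×0.5×65) = 80.438 kips/bolt; interior L_c = 3.3125 − 1.25 = 2.0625, R_n = 80.438 kips/bolt. φR_n = 0.75 × (1×80.438 + 1×80.438) = 120.7 kips.
Tension yield (gross): A_g = 7.9375×0.5 = 3.9688 in². φR_n = 0.90 × 50 × 3.9688 = 178.6 kips.
Governing: min(80.5, 120.7, 178.6) = 80.5 kips → bolt shear.

80.5 kips (bolt shear governs)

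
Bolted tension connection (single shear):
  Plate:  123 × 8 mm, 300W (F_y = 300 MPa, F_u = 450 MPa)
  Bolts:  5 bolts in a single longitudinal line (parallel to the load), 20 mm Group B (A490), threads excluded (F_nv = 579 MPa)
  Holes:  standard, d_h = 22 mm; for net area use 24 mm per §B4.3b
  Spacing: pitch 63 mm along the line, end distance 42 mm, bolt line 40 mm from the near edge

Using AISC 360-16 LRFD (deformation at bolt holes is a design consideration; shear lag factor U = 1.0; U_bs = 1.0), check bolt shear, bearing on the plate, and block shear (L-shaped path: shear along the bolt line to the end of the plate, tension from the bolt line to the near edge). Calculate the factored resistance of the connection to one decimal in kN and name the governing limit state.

376.9 kN (block shear governs)

Bolt shear: A_b = π(20)²/4 = 314.16 mm². φR_n = 0.75 × 579 × 314.16 × 5 × 1 = 682.1 kN.
Bearing (8 mm plate, F_u = 450 MPa): end bolts L_c = 42 − 22/2 = 31, R_n = min(1.2×31×8×450, 2.4×20×8×450) = 133.92 kN/bolt; interior L_c = 63 − 22 = 41, R_n = 172.8 kN/bolt. φR_n = 0.75 × (1×133.92 + 4×172.8) = 618.8 kN.
Block shear: shear path 1×[42+4×63] = 1×294 mm, A_gv = 2352, A_nv = 1×(294 − 4.5×24)×8 = 1488 mm²; tension to near edge: (40 − 0.5×24)×8 = 224 mm². R_n = min(0.6×450×1488, 0.6×300×2352) + 1.0×450×224 = min(401.76, 423.36) + 100.8 = 502.56 kN. φR_n = 0.75 × 502.56 = 376.9 kN.
Governing: min(682.1, 618.8, 376.9) = 376.9 kN → block shear.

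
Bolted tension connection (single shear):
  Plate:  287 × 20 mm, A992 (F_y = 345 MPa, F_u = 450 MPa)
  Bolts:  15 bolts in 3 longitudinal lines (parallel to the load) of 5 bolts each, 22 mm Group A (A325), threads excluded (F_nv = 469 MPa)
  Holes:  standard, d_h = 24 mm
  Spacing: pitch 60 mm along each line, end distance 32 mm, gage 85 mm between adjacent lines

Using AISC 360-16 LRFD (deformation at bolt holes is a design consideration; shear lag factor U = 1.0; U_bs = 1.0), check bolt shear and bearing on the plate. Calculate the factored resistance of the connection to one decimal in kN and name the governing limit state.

2005.7 kN (bolt shear governs)

Bolt shear: A_b = π(22)²/4 = 380.13 mm². φR_n = 0.75 × 469 × 380.13 × 15 × 1 = 2005.7 kN.
Bearing (20 mm plate, F_u = 450 MPa): end bolts L_c = 32 − 24/2 = 20, R_n = min(1.2×20×20×450, 2.4×22×20×450) = 216 kN/bolt; interior L_c = 60 − 24 = 36, R_n = 388.8 kN/bolt. φR_n = 0.75 × (3×216 + 12×388.8) = 3985.2 kN.
Governing: min(2005.7, 3985.2) = 2005.7 kN → bolt shear.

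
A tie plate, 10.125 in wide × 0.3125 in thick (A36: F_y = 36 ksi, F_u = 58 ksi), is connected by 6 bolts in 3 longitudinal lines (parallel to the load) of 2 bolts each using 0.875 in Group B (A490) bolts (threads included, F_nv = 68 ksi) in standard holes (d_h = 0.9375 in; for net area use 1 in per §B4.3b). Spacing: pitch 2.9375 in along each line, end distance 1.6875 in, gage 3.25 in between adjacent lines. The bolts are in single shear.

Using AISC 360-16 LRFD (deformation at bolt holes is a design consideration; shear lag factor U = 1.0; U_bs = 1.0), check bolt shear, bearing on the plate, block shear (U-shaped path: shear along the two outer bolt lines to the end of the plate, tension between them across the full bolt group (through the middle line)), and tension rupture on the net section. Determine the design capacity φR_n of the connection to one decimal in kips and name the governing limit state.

Bolt shear: A_b = π(0.875)²/4 = 0.60132 in². φR_n = 0.75 × 68 × 0.60132 × 6 × 1 = 184.0 kips.
Bearing (0.3125 in plate, F_u = 58 ksi): end bolts L_c = 1.6875 − 0.9375/2 = 1.21875, R_n = min(1.2×1.21875×0.3125×58, 2.4×0.875×0.3125×58) = 26.508 kips/bolt; interior L_c = 2.9375 − 0.9375 = 2, R_n = 38.063 kips/bolt. φR_n = 0.75 × (3×26.508 + 3×38.063) = 145.3 kips.
Block shear: shear path 2×[1.6875+1×2.9375] = 2×4.625 in, A_gv = 2.8906, A_nv = 2×(4.625 − 1.5×1)×0.3125 = 1.9531 in²; tension across gage: (6.5 − 2×1)×0.3125 = 1.4063 in². R_n = min(0.6×58×1.9531, 0.6×36×2.8906) + 1.0×58×1.4063 = min(67.968, 62.437) + 81.565 = 144 kips. φR_n = 0.75 × 144 = 108.0 kips.
Tension rupture (net): A_n = (10.125 − 3×1)×0.3125 = 2.2266 in² (U = 1.0, A_e = A_n). φR_n = 0.75 × 58 × 2.2266 = 96.9 kips.
Governing: min(184.0, 145.3, 108.0, 96.9) = 96.9 kips → net-section rupture.

96.9 kips (net-section rupture governs)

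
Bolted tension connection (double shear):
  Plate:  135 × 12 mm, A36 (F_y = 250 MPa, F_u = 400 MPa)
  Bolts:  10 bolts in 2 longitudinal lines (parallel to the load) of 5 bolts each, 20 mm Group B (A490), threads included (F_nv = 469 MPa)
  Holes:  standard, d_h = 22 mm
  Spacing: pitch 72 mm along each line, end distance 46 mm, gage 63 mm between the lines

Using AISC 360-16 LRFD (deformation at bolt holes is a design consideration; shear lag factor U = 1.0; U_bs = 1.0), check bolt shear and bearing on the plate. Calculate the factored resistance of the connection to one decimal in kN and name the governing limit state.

Bolt shear: A_b = π(20)²/4 = 314.16 mm². φR_n = 0.75 × 469 × 314.16 × 10 × 2 = 2210.1 kN.
Bearing (12 mm plate, F_u = 400 MPa): end bolts L_c = 46 − 22/2 = 35, R_n = min(1.2×35×12×400, 2.4×20×12×400) = 201.6 kN/bolt; interior L_c = 72 − 22 = 50, R_n = 230.4 kN/bolt. φR_n = 0.75 × (2×201.6 + 8×230.4) = 1684.8 kN.
Governing: min(2210.1, 1684.8) = 1684.8 kN → bearing.

1684.8 kN (bearing governs)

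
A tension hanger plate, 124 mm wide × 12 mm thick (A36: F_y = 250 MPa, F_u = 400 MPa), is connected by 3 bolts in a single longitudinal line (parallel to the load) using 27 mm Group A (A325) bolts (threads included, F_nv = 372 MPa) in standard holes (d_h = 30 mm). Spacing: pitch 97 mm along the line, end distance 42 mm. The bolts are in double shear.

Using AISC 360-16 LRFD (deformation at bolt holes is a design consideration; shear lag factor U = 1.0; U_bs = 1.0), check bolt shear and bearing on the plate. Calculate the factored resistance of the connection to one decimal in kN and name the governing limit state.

583.2 kN (bearing governs)

Bolt shear: A_b = π(27)²/4 = 572.56 mm². φR_n = 0.75 × 372 × 572.56 × 3 × 2 = 958.5 kN.
Bearing (12 mm plate, F_u = 400 MPa): end bolts L_c = 42 − 30/2 = 27, R_n = min(1.2×27×12×400, 2.4×27×12×400) = 155.52 kN/bolt; interior L_c = 97 − 30 = 67, R_n = 311.04 kN/bolt. φR_n = 0.75 × (1×155.52 + 2×311.04) = 583.2 kN.
Governing: min(958.5, 583.2) = 583.2 kN → bearing.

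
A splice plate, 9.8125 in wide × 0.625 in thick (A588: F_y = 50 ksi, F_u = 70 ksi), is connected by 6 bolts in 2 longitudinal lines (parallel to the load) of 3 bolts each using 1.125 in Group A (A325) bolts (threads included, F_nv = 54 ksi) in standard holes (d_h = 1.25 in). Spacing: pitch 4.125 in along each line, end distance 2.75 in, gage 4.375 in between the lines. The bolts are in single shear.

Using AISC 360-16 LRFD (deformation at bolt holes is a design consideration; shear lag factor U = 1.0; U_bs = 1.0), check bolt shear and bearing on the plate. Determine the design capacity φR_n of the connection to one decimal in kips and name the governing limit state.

Bolt shear: A_b = π(1.125)²/4 = 0.99402 in². φR_n = 0.75 × 54 × 0.99402 × 6 × 1 = 241.5 kips.
Bearing (0.625 in plate, F_u = 70 ksi): end bolts L_c = 2.75 − 1.25/2 = 2.125, R_n = min(1.2×2.125×0.625×70, 2.4×1.125×0.625×70) = 111.56 kips/bolt; interior L_c = 4.125 − 1.25 = 2.875, R_n = 118.13 kips/bolt. φR_n = 0.75 × (2×111.56 + 4×118.13) = 521.7 kips.
Governing: min(241.5, 521.7) = 241.5 kips → bolt shear.

241.5 kips (bolt shear governs)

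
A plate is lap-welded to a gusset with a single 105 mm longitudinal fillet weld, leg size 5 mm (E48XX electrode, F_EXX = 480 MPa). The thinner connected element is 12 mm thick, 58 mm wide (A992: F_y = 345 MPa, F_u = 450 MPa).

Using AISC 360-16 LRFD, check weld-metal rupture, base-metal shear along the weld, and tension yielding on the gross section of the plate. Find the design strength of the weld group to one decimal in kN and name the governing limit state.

Weld metal: throat = 0.707×5 = 3.535 mm, L = 105 mm. φR_n = 0.75 × 0.6 × 480 × 3.535 × 105 = 80.2 kN.
Base metal shear (12 mm plate): yield φR_n = 1.0×0.6×345×12×105 = 260.8 kN; rupture φR_n = 0.75×0.6×450×12×105 = 255.2 kN; take 255.2 kN (rupture).
Tension yield (gross): A_g = 58×12 = 696 mm². φR_n = 0.90 × 345 × 696 = 216.1 kN.
Governing: min(80.2, 255.2, 216.1) = 80.2 kN → weld metal.

80.2 kN (weld metal governs)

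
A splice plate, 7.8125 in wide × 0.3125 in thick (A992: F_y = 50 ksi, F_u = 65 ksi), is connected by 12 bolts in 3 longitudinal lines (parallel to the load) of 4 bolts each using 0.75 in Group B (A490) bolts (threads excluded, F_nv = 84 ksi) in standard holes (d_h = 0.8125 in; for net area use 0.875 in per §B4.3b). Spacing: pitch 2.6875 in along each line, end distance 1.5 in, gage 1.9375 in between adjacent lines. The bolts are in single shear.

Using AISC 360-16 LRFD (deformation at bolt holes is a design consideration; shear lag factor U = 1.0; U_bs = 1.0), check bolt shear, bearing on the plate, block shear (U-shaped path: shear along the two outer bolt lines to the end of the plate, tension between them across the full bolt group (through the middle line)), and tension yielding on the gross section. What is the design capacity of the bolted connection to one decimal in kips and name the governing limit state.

Bolt shear: A_b = π(0.75)²/4 = 0.44179 in². φR_n = 0.75 × 84 × 0.44179 × 12 × 1 = 334.0 kips.
Bearing (0.3125 in plate, F_u = 65 ksi): end bolts L_c = 1.5 − 0.8125/2 = 1.09375, R_n = min(1.2×1.09375×0.3125×65, 2.4×0.75×0.3125×65) = 26.66 kips/bolt; interior L_c = 2.6875 − 0.8125 = 1.875, R_n = 36.563 kips/bolt. φR_n = 0.75 × (3×26.66 + 9×36.563) = 306.8 kips.
Block shear: shear path 2×[1.5+3×2.6875] = 2×9.5625 in, A_gv = 5.9766, A_nv = 2×(9.5625 − 3.5×0.875)×0.3125 = 4.0625 in²; tension across gage: (3.875 − 2×0.875)×0.3125 = 0.66406 in². R_n = min(0.6×65×4.0625, 0.6×50×5.9766) + 1.0×65×0.66406 = min(158.44, 179.3) + 43.164 = 201.6 kips. φR_n = 0.75 × 201.6 = 151.2 kips.
Tension yield (gross): A_g = 7.8125×0.3125 = 2.4414 in². φR_n = 0.90 × 50 × 2.4414 = 109.9 kips.
Governing: min(334.0, 306.8, 151.2, 109.9) = 109.9 kips → gross-section yield.

109.9 kips (gross-section yield governs)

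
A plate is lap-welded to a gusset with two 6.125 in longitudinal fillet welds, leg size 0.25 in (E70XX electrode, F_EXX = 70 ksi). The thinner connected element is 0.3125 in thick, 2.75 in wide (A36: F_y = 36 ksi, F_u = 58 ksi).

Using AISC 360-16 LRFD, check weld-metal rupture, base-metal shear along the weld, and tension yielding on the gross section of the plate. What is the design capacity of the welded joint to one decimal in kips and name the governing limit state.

Weld metal: throat = 0.707×0.25 = 0.17675 in, L = 2×6.125 = 12.25 in. φR_n = 0.75 × 0.6 × 70 × 0.17675 × 12.25 = 68.2 kips.
Base metal shear (0.3125 in plate): yield φR_n = 1.0×0.6×36×0.3125×12.25 = 82.7 kips; rupture φR_n = 0.75×0.6×58×0.3125×12.25 = 99.9 kips; take 82.7 kips (yield).
Tension yield (gross): A_g = 2.75×0.3125 = 0.85938 in². φR_n = 0.90 × 36 × 0.85938 = 27.8 kips.
Governing: min(68.2, 82.7, 27.8) = 27.8 kips → gross-section yield.

27.8 kips (gross-section yield governs)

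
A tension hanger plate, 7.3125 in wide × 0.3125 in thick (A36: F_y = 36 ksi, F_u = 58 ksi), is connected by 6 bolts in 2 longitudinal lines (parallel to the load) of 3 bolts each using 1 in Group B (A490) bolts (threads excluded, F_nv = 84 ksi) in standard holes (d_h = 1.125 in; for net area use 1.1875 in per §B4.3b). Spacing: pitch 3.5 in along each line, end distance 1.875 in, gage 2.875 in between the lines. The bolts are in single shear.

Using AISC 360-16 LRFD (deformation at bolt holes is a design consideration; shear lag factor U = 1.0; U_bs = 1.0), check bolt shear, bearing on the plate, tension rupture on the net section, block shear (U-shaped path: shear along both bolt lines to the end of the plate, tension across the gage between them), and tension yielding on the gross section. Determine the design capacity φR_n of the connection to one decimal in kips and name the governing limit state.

Bolt shear: A_b = π(1)²/4 = 0.7854 in². φR_n = 0.75 × 84 × 0.7854 × 6 × 1 = 296.9 kips.
Bearing (0.3125 in plate, F_u = 58 ksi): end bolts L_c = 1.875 − 1.125/2 = 1.3125, R_n = min(1.2×1.3125×0.3125×58, 2.4×1×0.3125×58) = 28.547 kips/bolt; interior L_c = 3.5 − 1.125 = 2.375, R_n = 43.5 kips/bolt. φR_n = 0.75 × (2×28.547 + 4×43.5) = 173.3 kips.
Tension rupture (net): A_n = (7.3125 − 2×1.1875)×0.3125 = 1.543 in² (U = 1.0, A_e = A_n). φR_n = 0.75 × 58 × 1.543 = 67.1 kips.
Block shear: shear path 2×[1.875+2×3.5] = 2×8.875 in, A_gv = 5.5469, A_nv = 2×(8.875 − 2.5×1.1875)×0.3125 = 3.6914 in²; tension across gage: (2.875 − 1×1.1875)×0.3125 = 0.52734 in². R_n = min(0.6×58×3.6914, 0.6×36×5.5469) + 1.0×58×0.52734 = min(128.46, 119.81) + 30.586 = 150.4 kips. φR_n = 0.75 × 150.4 = 112.8 kips.
Tension yield (gross): A_g = 7.3125×0.3125 = 2.2852 in². φR_n = 0.90 × 36 × 2.2852 = 74.0 kips.
Governing: min(296.9, 173.3, 67.1, 112.8, 74.0) = 67.1 kips → net-section rupture.

67.1 kips (net-section rupture governs)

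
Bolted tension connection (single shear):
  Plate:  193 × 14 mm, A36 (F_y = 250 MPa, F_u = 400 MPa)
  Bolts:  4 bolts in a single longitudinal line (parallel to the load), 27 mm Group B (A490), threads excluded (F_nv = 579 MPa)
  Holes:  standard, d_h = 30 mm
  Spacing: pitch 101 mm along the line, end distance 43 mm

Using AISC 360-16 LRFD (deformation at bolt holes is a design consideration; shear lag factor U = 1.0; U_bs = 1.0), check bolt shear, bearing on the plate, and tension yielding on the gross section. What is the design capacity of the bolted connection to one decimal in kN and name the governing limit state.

Bolt shear: A_b = π(27)²/4 = 572.56 mm². φR_n = 0.75 × 579 × 572.56 × 4 × 1 = 994.5 kN.
Bearing (14 mm plate, F_u = 400 MPa): end bolts L_c = 43 − 30/2 = 28, R_n = min(1.2×28×14×400, 2.4×27×14×400) = 188.16 kN/bolt; interior L_c = 101 − 30 = 71, R_n = 362.88 kN/bolt. φR_n = 0.75 × (1×188.16 + 3×362.88) = 957.6 kN.
Tension yield (gross): A_g = 193×14 = 2702 mm². φR_n = 0.90 × 250 × 2702 = 608.0 kN.
Governing: min(994.5, 957.6, 608.0) = 608.0 kN → gross-section yield.

608.0 kN (gross-section yield governs)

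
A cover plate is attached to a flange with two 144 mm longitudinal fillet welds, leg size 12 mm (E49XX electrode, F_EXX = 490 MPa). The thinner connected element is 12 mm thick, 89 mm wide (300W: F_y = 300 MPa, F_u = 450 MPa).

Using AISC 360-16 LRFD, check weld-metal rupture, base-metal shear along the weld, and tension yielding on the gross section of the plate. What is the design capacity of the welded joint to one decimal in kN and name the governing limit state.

288.4 kN (gross-section yield governs)

Weld metal: throat = 0.707×12 = 8.484 mm, L = 2×144 = 288 mm. φR_n = 0.75 × 0.6 × 490 × 8.484 × 288 = 538.8 kN.
Base metal shear (12 mm plate): yield φR_n = 1.0×0.6×300×12×288 = 622.1 kN; rupture φR_n = 0.75×0.6×450×12×288 = 699.8 kN; take 622.1 kN (yield).
Tension yield (gross): A_g = 89×12 = 1068 mm². φR_n = 0.90 × 300 × 1068 = 288.4 kN.
Governing: min(538.8, 622.1, 288.4) = 288.4 kN → gross-section yield.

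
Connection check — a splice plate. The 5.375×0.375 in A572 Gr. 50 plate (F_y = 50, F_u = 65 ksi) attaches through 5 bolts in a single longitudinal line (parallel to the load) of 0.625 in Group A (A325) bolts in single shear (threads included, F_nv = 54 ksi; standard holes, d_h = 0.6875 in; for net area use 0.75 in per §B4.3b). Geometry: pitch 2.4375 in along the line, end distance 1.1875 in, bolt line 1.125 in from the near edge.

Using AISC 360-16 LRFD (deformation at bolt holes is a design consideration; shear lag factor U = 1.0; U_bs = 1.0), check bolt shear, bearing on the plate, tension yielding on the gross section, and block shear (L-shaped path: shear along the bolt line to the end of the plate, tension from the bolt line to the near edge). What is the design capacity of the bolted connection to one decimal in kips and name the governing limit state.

Bolt shear: A_b = π(0.625)²/4 = 0.3068 in². φR_n = 0.75 × 54 × 0.3068 × 5 × 1 = 62.1 kips.
Bearing (0.375 in plate, F_u = 65 ksi): end bolts L_c = 1.1875 − 0.6875/2 = 0.84375, R_n = min(1.2×0.84375×0.375×65, 2.4×0.625×0.375×65) = 24.68 kips/bolt; interior L_c = 2.4375 − 0.6875 = 1.75, R_n = 36.563 kips/bolt. φR_n = 0.75 × (1×24.68 + 4×36.563) = 128.2 kips.
Tension yield (gross): A_g = 5.375×0.375 = 2.0156 in². φR_n = 0.90 × 50 × 2.0156 = 90.7 kips.
Block shear: shear path 1×[1.1875+4×2.4375] = 1×10.9375 in, A_gv = 4.1016, A_nv = 1×(10.9375 − 4.5×0.75)×0.375 = 2.8359 in²; tension to near edge: (1.125 − 0.5×0.75)×0.375 = 0.28125 in². R_n = min(0.6×65×2.8359, 0.6×50×4.1016) + 1.0×65×0.28125 = min(110.6, 123.05) + 18.281 = 128.88 kips. φR_n = 0.75 × 128.88 = 96.7 kips.
Governing: min(62.1, 128.2, 90.7, 96.7) = 62.1 kips → bolt shear.

62.1 kips (bolt shear governs)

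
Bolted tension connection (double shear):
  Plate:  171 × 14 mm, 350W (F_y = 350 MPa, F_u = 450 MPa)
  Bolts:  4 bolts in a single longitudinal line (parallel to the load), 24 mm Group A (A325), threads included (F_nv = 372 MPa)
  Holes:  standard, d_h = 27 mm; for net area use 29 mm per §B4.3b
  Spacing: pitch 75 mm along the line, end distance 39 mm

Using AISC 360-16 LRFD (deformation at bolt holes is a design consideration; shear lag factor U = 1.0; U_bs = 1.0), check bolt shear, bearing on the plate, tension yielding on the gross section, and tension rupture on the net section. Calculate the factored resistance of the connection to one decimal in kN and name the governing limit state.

671.0 kN (net-section rupture governs)

Bolt shear: A_b = π(24)²/4 = 452.39 mm². φR_n = 0.75 × 372 × 452.39 × 4 × 2 = 1009.7 kN.
Bearing (14 mm plate, F_u = 450 MPa): end bolts L_c = 39 − 27/2 = 25.5, R_n = min(1.2×25.5×14×450, 2.4×24×14×450) = 192.78 kN/bolt; interior L_c = 75 − 27 = 48, R_n = 362.88 kN/bolt. φR_n = 0.75 × (1×192.78 + 3×362.88) = 961.1 kN.
Tension yield (gross): A_g = 171×14 = 2394 mm². φR_n = 0.90 × 350 × 2394 = 754.1 kN.
Tension rupture (net): A_n = (171 − 1×29)×14 = 1988 mm² (U = 1.0, A_e = A_n). φR_n = 0.75 × 450 × 1988 = 671.0 kN.
Governing: min(1009.7, 961.1, 754.1, 671.0) = 671.0 kN → net-section rupture.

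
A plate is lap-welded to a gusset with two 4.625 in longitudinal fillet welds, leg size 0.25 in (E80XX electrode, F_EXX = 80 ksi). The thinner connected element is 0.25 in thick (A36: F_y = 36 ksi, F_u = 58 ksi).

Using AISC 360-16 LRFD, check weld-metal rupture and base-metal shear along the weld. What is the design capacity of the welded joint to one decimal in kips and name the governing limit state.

50.0 kips (base-metal shear governs)

Weld metal: throat = 0.707×0.25 = 0.17675 in, L = 2×4.625 = 9.25 in. φR_n = 0.75 × 0.6 × 80 × 0.17675 × 9.25 = 58.9 kips.
Base metal shear (0.25 in plate): yield φR_n = 1.0×0.6×36×0.25×9.25 = 50.0 kips; rupture φR_n = 0.75×0.6×58×0.25×9.25 = 60.4 kips; take 50.0 kips (yield).
Governing: min(58.9, 50.0) = 50.0 kips → base-metal shear.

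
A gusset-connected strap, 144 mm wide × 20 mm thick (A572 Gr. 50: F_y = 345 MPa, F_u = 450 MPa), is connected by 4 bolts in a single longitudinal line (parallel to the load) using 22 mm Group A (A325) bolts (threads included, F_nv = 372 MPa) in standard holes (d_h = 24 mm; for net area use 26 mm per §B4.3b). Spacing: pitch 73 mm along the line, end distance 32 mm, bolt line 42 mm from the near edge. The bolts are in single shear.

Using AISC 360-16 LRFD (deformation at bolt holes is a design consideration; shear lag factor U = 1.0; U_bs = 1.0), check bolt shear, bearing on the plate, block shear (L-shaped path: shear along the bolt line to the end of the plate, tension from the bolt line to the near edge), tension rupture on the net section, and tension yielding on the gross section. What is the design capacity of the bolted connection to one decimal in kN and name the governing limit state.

424.2 kN (bolt shear governs)

Bolt shear: A_b = π(22)²/4 = 380.13 mm². φR_n = 0.75 × 372 × 380.13 × 4 × 1 = 424.2 kN.
Bearing (20 mm plate, F_u = 450 MPa): end bolts L_c = 32 − 24/2 = 20, R_n = min(1.2×20×20×450, 2.4×22×20×450) = 216 kN/bolt; interior L_c = 73 − 24 = 49, R_n = 475.2 kN/bolt. φR_n = 0.75 × (1×216 + 3×475.2) = 1231.2 kN.
Block shear: shear path 1×[32+3×73] = 1×251 mm, A_gv = 5020, A_nv = 1×(251 − 3.5×26)×20 = 3200 mm²; tension to near edge: (42 − 0.5×26)×20 = 580 mm². R_n = min(0.6×450×3200, 0.6×345×5020) + 1.0×450×580 = min(864, 1039.1) + 261 = 1125 kN. φR_n = 0.75 × 1125 = 843.8 kN.
Tension rupture (net): A_n = (144 − 1×26)×20 = 2360 mm² (U = 1.0, A_e = A_n). φR_n = 0.75 × 450 × 2360 = 796.5 kN.
Tension yield (gross): A_g = 144×20 = 2880 mm². φR_n = 0.90 × 345 × 2880 = 894.2 kN.
Governing: min(424.2, 1231.2, 843.8, 796.5, 894.2) = 424.2 kN → bolt shear.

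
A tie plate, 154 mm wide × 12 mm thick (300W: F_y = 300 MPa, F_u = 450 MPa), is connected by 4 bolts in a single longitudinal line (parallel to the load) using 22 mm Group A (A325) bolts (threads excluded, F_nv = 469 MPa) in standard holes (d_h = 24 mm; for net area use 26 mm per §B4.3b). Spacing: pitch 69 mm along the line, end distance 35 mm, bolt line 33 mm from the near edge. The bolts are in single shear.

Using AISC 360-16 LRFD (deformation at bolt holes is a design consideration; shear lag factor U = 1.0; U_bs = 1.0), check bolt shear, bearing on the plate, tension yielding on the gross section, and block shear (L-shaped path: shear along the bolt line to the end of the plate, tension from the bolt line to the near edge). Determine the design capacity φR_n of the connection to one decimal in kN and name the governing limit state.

447.9 kN (block shear governs)

Bolt shear: A_b = π(22)²/4 = 380.13 mm². φR_n = 0.75 × 469 × 380.13 × 4 × 1 = 534.8 kN.
Bearing (12 mm plate, F_u = 450 MPa): end bolts L_c = 35 − 24/2 = 23, R_n = min(1.2×23×12×450, 2.4×22×12×450) = 149.04 kN/bolt; interior L_c = 69 − 24 = 45, R_n = 285.12 kN/bolt. φR_n = 0.75 × (1×149.04 + 3×285.12) = 753.3 kN.
Tension yield (gross): A_g = 154×12 = 1848 mm². φR_n = 0.90 × 300 × 1848 = 499.0 kN.
Block shear: shear path 1×[35+3×69] = 1×242 mm, A_gv = 2904, A_nv = 1×(242 − 3.5×26)×12 = 1812 mm²; tension to near edge: (33 − 0.5×26)×12 = 240 mm². R_n = min(0.6×450×1812, 0.6×300×2904) + 1.0×450×240 = min(489.24, 522.72) + 108 = 597.24 kN. φR_n = 0.75 × 597.24 = 447.9 kN.
Governing: min(534.8, 753.3, 499.0, 447.9) = 447.9 kN → block shear.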